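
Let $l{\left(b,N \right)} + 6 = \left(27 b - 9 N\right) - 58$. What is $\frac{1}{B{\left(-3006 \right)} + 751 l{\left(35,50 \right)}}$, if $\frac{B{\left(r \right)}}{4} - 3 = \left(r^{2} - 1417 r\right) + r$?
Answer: $\frac{1}{53493821} \approx 1.8694 \cdot 10^{-8}$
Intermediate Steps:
$l{\left(b,N \right)} = -64 - 9 N + 27 b$ ($l{\left(b,N \right)} = -6 - \left(58 - 27 b + 9 N\right) = -64 - 9 N + 27 b$)
$B{\left(r \right)} = 12 - 5664 r + 4 r^{2}$ ($B{\left(r \right)} = 12 + 4 \left(\left(r^{2} - 1417 r\right) + r\right) = 12 + 4 \left(r^{2} - 1416 r\right) = 12 + \left(- 5664 r + 4 r^{2}\right) = 12 - 5664 r + 4 r^{2}$)
$\frac{1}{B{\left(-3006 \right)} + 751 l{\left(35,50 \right)}} = \frac{1}{\left(12 - -17025984 + 4 \left(-3006\right)^{2}\right) + 751 \left(-64 - 450 + 27 \cdot 35\right)} = \frac{1}{\left(12 + 17025984 + 4 \cdot 9036036\right) + 751 \left(-64 - 450 + 945\right)} = \frac{1}{\left(12 + 17025984 + 36144144\right) + 751 \cdot 431} = \frac{1}{53170140 + 323681} = \frac{1}{53493821}$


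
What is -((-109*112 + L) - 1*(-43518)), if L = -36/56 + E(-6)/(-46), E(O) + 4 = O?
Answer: -10081683/322 ≈ -31310.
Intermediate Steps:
E(O) = -4 + O
L = -137/322 (L = -36/56 + (-4 - 6)/(-46) = -36*1/56 - 10*(-1/46) = -9/14 + 5/23 = -137/322 ≈ -0.42547)
-((-109*112 + L) - 1*(-43518)) = -((-109*112 - 137/322) - 1*(-43518)) = -((-12208 - 137/322) + 43518) = -(-3931113/322 + 43518) = -1*10081683/322 = -10081683/322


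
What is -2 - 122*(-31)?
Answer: 3780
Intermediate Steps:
-2 - 122*(-31) = -2 + 3782 = 3780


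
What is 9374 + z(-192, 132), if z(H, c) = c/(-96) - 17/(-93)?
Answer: 6973369/744 ≈ 9372.8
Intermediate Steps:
z(H, c) = 17/93 - c/96 (z(H, c) = c*(-1/96) - 17*(-1/93) = -c/96 + 17/93 = 17/93 - c/96)
9374 + z(-192, 132) = 9374 + (17/93 - 1/96*132) = 9374 + (17/93 - 11/8) = 9374 - 887/744 = 6973369/744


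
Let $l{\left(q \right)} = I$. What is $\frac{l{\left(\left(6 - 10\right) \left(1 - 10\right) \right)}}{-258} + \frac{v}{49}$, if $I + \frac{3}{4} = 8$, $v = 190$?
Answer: $\frac{194659}{50568} \approx 3.8494$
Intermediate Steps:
$I = \frac{29}{4}$ ($I = - \frac{3}{4} + 8 = \frac{29}{4} \approx 7.25$)
$l{\left(q \right)} = \frac{29}{4}$
$\frac{l{\left(\left(6 - 10\right) \left(1 - 10\right) \right)}}{-258} + \frac{v}{49} = \frac{29}{4 \left(-258\right)} + \frac{190}{49} = \frac{29}{4} \left(- \frac{1}{258}\right) + 190 \cdot \frac{1}{49} = - \frac{29}{1032} + \frac{190}{49} = \frac{194659}{50568}$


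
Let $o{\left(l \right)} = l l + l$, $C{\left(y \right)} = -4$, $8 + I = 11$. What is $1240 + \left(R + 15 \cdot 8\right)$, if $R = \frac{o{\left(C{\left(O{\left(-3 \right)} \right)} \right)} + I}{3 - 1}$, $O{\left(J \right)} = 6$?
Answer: $\frac{2735}{2} \approx 1367.5$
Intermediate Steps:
$I = 3$ ($I = -8 + 11 = 3$)
$o{\left(l \right)} = l + l^{2}$ ($o{\left(l \right)} = l^{2} + l = l + l^{2}$)
$R = \frac{15}{2}$ ($R = \frac{- 4 \left(1 - 4\right) + 3}{3 - 1} = \frac{\left(-4\right) \left(-3\right) + 3}{2} = \left(12 + 3\right) \frac{1}{2} = 15 \cdot \frac{1}{2} = \frac{15}{2} \approx 7.5$)
$1240 + \left(R + 15 \cdot 8\right) = 1240 + \left(\frac{15}{2} + 15 \cdot 8\right) = 1240 + \left(\frac{15}{2} + 120\right) = 1240 + \frac{255}{2} = \frac{2735}{2}$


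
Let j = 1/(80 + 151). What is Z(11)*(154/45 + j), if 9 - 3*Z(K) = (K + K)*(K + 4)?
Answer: -1270411/3465 ≈ -366.64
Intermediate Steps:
j = 1/231 ≈ 0.0043290
Z(K) = 3 - 2*K*(4 + K)/3 (Z(K) = 3 - (K + K)*(K + 4)/3 = 3 - 2*K*(4 + K)/3)
Z(11)*(154/45 + j) = (3 - 8/3*11 - ⅔*11²)*(154/45 + 1/231) = (3 - 88/3 - ⅔*121)*(154*(1/45) + 1/231) = (3 - 88/3 - 242/3)*(154/45 + 1/231) = -107*11873/3465 = -1270411/3465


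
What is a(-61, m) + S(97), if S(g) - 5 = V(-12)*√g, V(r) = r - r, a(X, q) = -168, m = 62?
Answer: -163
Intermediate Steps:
V(r) = 0
S(g) = 5 (S(g) = 5 + 0*√g = 5 + 0 = 5)
a(-61, m) + S(97) = -168 + 5 = -163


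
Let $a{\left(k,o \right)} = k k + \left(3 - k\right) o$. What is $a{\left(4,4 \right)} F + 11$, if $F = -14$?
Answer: $-157$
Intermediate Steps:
$a{\left(k,o \right)} = k^{2} + o \left(3 - k\right)$
$a{\left(4,4 \right)} F + 11 = \left(4^{2} + 3 \cdot 4 - 4 \cdot 4\right) \left(-14\right) + 11 = \left(16 + 12 - 16\right) \left(-14\right) + 11 = 12 \left(-14\right) + 11 = -168 + 11 = -157$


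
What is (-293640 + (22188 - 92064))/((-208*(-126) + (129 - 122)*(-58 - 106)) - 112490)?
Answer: 181758/43715 ≈ 4.1578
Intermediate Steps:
(-293640 + (22188 - 92064))/((-208*(-126) + (129 - 122)*(-58 - 106)) - 112490) = (-293640 - 69876)/((26208 + 7*(-164)) - 112490) = -363516/((26208 - 1148) - 112490) = -363516/(25060 - 112490) = -363516/(-87430) = -363516*(-1/87430) = 181758/43715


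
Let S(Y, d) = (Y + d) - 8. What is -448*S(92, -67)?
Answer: -7616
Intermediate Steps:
S(Y, d) = -8 + Y + d
-448*S(92, -67) = -448*(-8 + 92 - 67) = -448*17 = -7616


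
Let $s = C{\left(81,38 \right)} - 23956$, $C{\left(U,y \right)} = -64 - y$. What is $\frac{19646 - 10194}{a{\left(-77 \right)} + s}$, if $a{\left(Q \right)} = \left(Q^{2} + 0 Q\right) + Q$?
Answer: $- \frac{4726}{9103} \approx -0.51917$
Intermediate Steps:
$s = -24058$ ($s = \left(-64 - 38\right) - 23956 = -102 - 23956 = -24058$)
$a{\left(Q \right)} = Q + Q^{2}$ ($a{\left(Q \right)} = \left(Q^{2} + 0\right) + Q = Q^{2} + Q = Q + Q^{2}$)
$\frac{19646 - 10194}{a{\left(-77 \right)} + s} = \frac{19646 - 10194}{- 77 \left(1 - 77\right) - 24058} = \frac{9452}{\left(-77\right) \left(-76\right) - 24058} = \frac{9452}{5852 - 24058} = \frac{9452}{-18206} = 9452 \left(- \frac{1}{18206}\right) = - \frac{4726}{9103}$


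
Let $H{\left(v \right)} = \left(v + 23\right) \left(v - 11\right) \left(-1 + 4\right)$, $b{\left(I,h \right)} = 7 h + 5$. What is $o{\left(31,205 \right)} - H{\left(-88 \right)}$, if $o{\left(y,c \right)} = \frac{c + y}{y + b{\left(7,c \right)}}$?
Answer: $- \frac{28397419}{1471} \approx -19305.0$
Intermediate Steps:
$b{\left(I,h \right)} = 5 + 7 h$
$H{\left(v \right)} = 3 \left(-11 + v\right) \left(23 + v\right)$ ($H{\left(v \right)} = \left(23 + v\right) \left(-11 + v\right) 3 = \left(-11 + v\right) \left(23 + v\right) 3 = 3 \left(-11 + v\right) \left(23 + v\right)$)
$o{\left(y,c \right)} = \frac{c + y}{5 + y + 7 c}$ ($o{\left(y,c \right)} = \frac{c + y}{y + \left(5 + 7 c\right)} = \frac{c + y}{5 + y + 7 c}$)
$o{\left(31,205 \right)} - H{\left(-88 \right)} = \frac{205 + 31}{5 + 31 + 7 \cdot 205} - \left(-759 + 3 \left(-88\right)^{2} + 36 \left(-88\right)\right) = \frac{1}{5 + 31 + 1435} \cdot 236 - \left(-759 + 3 \cdot 7744 - 3168\right) = \frac{1}{1471} \cdot 236 - \left(-759 + 23232 - 3168\right) = \frac{1}{1471} \cdot 236 - 19305 = \frac{236}{1471} - 19305 = - \frac{28397419}{1471}$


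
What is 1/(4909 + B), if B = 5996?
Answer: 1/10905 ≈ 9.1701e-5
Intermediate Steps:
1/(4909 + B) = 1/(4909 + 5996) = 1/10905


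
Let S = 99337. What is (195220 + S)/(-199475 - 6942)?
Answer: -294557/206417 ≈ -1.4270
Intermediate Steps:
(195220 + S)/(-199475 - 6942) = (195220 + 99337)/(-199475 - 6942) = 294557/(-206417) = 294557*(-1/206417) = -294557/206417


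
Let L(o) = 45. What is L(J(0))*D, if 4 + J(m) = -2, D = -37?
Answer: -1665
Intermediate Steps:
J(m) = -6 (J(m) = -4 - 2 = -6)
L(J(0))*D = 45*(-37) = -1665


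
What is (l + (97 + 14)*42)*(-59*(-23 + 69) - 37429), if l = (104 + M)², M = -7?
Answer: -564852153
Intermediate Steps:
l = 9409 (l = (104 - 7)² = 97² = 9409)
(l + (97 + 14)*42)*(-59*(-23 + 69) - 37429) = (9409 + (97 + 14)*42)*(-59*(-23 + 69) - 37429) = (9409 + 111*42)*(-59*46 - 37429) = (9409 + 4662)*(-2714 - 37429) = 14071*(-40143) = -564852153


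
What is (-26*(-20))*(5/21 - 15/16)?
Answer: -15275/42 ≈ -363.69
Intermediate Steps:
(-26*(-20))*(5/21 - 15/16) = 520*(5*(1/21) - 15*1/16) = 520*(5/21 - 15/16) = 520*(-235/336) = -15275/42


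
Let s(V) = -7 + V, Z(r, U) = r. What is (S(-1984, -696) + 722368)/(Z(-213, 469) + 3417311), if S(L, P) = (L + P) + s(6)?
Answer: 19451/92354 ≈ 0.21061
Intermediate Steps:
S(L, P) = -1 + L + P (S(L, P) = (L + P) + (-7 + 6) = (L + P) - 1 = -1 + L + P)
(S(-1984, -696) + 722368)/(Z(-213, 469) + 3417311) = ((-1 - 1984 - 696) + 722368)/(-213 + 3417311) = (-2681 + 722368)/3417098 = 719687*(1/3417098) = 19451/92354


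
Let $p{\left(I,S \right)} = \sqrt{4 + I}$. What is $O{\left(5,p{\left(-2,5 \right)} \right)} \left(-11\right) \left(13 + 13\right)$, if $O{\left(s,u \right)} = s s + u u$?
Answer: $-7722$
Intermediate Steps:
$O{\left(s,u \right)} = s^{2} + u^{2}$
$O{\left(5,p{\left(-2,5 \right)} \right)} \left(-11\right) \left(13 + 13\right) = \left(5^{2} + \left(\sqrt{4 - 2}\right)^{2}\right) \left(-11\right) \left(13 + 13\right) = \left(25 + \left(\sqrt{2}\right)^{2}\right) \left(-11\right) 26 = \left(25 + 2\right) \left(-11\right) 26 = 27 \left(-11\right) 26 = \left(-297\right) 26 = -7722$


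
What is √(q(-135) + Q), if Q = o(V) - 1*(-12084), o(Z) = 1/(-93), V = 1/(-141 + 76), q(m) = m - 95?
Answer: √102525153/93 ≈ 108.88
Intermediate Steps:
q(m) = -95 + m
V = -1/65 (V = 1/(-65) = -1/65 ≈ -0.015385)
o(Z) = -1/93
Q = 1123811/93 (Q = -1/93 - 1*(-12084) = -1/93 + 12084 = 1123811/93 ≈ 12084.)
√(q(-135) + Q) = √((-95 - 135) + 1123811/93) = √(-230 + 1123811/93) = √(1102421/93) = √102525153/93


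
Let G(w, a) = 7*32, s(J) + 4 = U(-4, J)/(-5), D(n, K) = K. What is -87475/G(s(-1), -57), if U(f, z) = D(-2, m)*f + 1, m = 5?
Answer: -87475/224 ≈ -390.51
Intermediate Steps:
U(f, z) = 1 + 5*f (U(f, z) = 5*f + 1 = 1 + 5*f)
s(J) = -⅕ (s(J) = -4 + (1 + 5*(-4))/(-5) = -4 + (1 - 20)*(-⅕) = -4 - 19*(-⅕) = -4 + 19/5 = -⅕)
G(w, a) = 224
-87475/G(s(-1), -57) = -87475/224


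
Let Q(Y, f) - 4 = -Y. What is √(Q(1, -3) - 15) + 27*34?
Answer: 918 + 2*I*√3 ≈ 918.0 + 3.4641*I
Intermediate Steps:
Q(Y, f) = 4 - Y
√(Q(1, -3) - 15) + 27*34 = √((4 - 1*1) - 15) + 27*34 = √((4 - 1) - 15) + 918 = √(3 - 15) + 918 = √(-12) + 918 = 2*I*√3 + 918 = 918 + 2*I*√3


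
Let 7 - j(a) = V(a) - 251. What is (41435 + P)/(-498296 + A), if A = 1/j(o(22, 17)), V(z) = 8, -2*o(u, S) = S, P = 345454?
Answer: -96722250/124573999 ≈ -0.77642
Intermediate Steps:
o(u, S) = -S/2
j(a) = 250 (j(a) = 7 - (8 - 251) = 7 - 1*(-243) = 7 + 243 = 250)
A = 1/250 ≈ 0.0040000
(41435 + P)/(-498296 + A) = (41435 + 345454)/(-498296 + 1/250) = 386889/(-124573999/250) = 386889*(-250/124573999) = -96722250/124573999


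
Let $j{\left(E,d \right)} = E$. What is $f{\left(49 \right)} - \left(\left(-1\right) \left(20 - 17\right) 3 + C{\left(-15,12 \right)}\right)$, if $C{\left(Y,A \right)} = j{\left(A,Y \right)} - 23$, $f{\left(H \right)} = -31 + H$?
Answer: $38$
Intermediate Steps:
$C{\left(Y,A \right)} = -23 + A$ ($C{\left(Y,A \right)} = A - 23 = -23 + A$)
$f{\left(49 \right)} - \left(\left(-1\right) \left(20 - 17\right) 3 + C{\left(-15,12 \right)}\right) = \left(-31 + 49\right) + \left(\left(20 - 17\right) 3 - \left(-23 + 12\right)\right) = 18 + \left(3 \cdot 3 - -11\right) = 18 + \left(9 + 11\right) = 18 + 20 = 38$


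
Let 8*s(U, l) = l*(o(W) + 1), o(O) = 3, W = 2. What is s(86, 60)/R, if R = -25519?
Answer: -30/25519 ≈ -0.0011756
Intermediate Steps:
s(U, l) = l/2 (s(U, l) = (l*(3 + 1))/8 = (l*4)/8 = (4*l)/8 = l/2)
s(86, 60)/R = ((1/2)*60)/(-25519) = 30*(-1/25519) = -30/25519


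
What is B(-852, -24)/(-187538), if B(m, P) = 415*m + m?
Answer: 13632/7213 ≈ 1.8899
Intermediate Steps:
B(m, P) = 416*m
B(-852, -24)/(-187538) = (416*(-852))/(-187538) = -354432*(-1/187538) = 13632/7213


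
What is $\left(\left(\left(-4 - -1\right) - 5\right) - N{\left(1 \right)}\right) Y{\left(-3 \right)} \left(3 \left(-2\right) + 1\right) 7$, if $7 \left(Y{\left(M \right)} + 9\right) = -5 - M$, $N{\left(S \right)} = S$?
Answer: $-2925$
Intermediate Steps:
$Y{\left(M \right)} = - \frac{68}{7} - \frac{M}{7}$ ($Y{\left(M \right)} = -9 + \frac{-5 - M}{7} = -9 - \left(\frac{5}{7} + \frac{M}{7}\right) = - \frac{68}{7} - \frac{M}{7}$)
$\left(\left(\left(-4 - -1\right) - 5\right) - N{\left(1 \right)}\right) Y{\left(-3 \right)} \left(3 \left(-2\right) + 1\right) 7 = \left(\left(\left(-4 - -1\right) - 5\right) - 1\right) \left(- \frac{68}{7} - - \frac{3}{7}\right) \left(3 \left(-2\right) + 1\right) 7 = \left(\left(\left(-4 + 1\right) - 5\right) - 1\right) \left(- \frac{68}{7} + \frac{3}{7}\right) \left(-6 + 1\right) 7 = \left(\left(-3 - 5\right) - 1\right) \left(- \frac{65}{7}\right) \left(\left(-5\right) 7\right) = \left(-8 - 1\right) \left(- \frac{65}{7}\right) \left(-35\right) = \left(-9\right) \left(- \frac{65}{7}\right) \left(-35\right) = \frac{585}{7} \left(-35\right) = -2925$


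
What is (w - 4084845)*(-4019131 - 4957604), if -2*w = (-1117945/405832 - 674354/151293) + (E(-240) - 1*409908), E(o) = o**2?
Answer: 1436227396289582419187655/40933027184 ≈ 3.5087e+13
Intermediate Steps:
w = 21631992223396421/122799081552 (w = -((-1117945/405832 - 674354/151293) + ((-240)**2 - 1*409908))/2 = -((-1117945*1/405832 - 674354*1/151293) + (57600 - 409908))/2 = -((-1117945/405832 - 674354/151293) - 352308)/2 = -(-442811685413/61399540776 - 352308)/2 = -1/2*(-21631992223396421/61399540776) = 21631992223396421/122799081552 ≈ 1.7616e+5)
(w - 4084845)*(-4019131 - 4957604) = (21631992223396421/122799081552 - 4084845)*(-4019131 - 4957604) = -479983222058883019/122799081552*(-8976735) = 1436227396289582419187655/40933027184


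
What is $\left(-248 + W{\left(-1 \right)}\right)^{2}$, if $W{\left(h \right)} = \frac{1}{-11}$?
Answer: $\frac{7447441}{121} \approx 61549.0$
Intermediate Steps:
$W{\left(h \right)} = - \frac{1}{11}$
$\left(-248 + W{\left(-1 \right)}\right)^{2} = \left(-248 - \frac{1}{11}\right)^{2} = \left(- \frac{2729}{11}\right)^{2} = \frac{7447441}{121}$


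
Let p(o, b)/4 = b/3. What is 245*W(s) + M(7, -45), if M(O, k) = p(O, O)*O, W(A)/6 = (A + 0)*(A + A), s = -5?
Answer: 220696/3 ≈ 73565.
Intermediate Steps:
p(o, b) = 4*b/3 (p(o, b) = 4*(b/3) = 4*b/3)
W(A) = 12*A² (W(A) = 6*((A + 0)*(A + A)) = 6*(A*(2*A)) = 6*(2*A²) = 12*A²)
M(O, k) = 4*O²/3 (M(O, k) = (4*O/3)*O = 4*O²/3)
245*W(s) + M(7, -45) = 245*(12*(-5)²) + (4/3)*7² = 245*(12*25) + (4/3)*49 = 245*300 + 196/3 = 73500 + 196/3 = 220696/3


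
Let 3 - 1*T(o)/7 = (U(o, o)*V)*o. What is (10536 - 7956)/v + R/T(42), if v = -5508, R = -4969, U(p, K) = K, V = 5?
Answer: -3662938/9443007 ≈ -0.38790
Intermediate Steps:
T(o) = 21 - 35*o² (T(o) = 21 - 7*o*5*o = 21 - 7*5*o*o = 21 - 35*o²)
(10536 - 7956)/v + R/T(42) = (10536 - 7956)/(-5508) - 4969/(21 - 35*42²) = 2580*(-1/5508) - 4969/(21 - 35*1764) = -215/459 - 4969/(21 - 61740) = -215/459 - 4969/(-61719) = -215/459 - 4969*(-1/61719) = -215/459 + 4969/61719 = -3662938/9443007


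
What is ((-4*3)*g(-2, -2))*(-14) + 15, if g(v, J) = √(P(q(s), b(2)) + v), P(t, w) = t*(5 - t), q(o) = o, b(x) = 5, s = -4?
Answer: 15 + 168*I*√38 ≈ 15.0 + 1035.6*I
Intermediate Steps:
g(v, J) = √(-36 + v) (g(v, J) = √(-4*(5 - 1*(-4)) + v) = √(-4*(5 + 4) + v) = √(-4*9 + v) = √(-36 + v))
((-4*3)*g(-2, -2))*(-14) + 15 = ((-4*3)*√(-36 - 2))*(-14) + 15 = -12*I*√38*(-14) + 15 = 168*I*√38 + 15 = 15 + 168*I*√38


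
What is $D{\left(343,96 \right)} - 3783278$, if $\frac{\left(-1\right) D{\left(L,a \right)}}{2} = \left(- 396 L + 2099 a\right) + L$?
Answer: $-3915316$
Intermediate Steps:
$D{\left(L,a \right)} = - 4198 a + 790 L$ ($D{\left(L,a \right)} = - 2 \left(\left(- 396 L + 2099 a\right) + L\right) = - 2 \left(- 395 L + 2099 a\right) = - 4198 a + 790 L$)
$D{\left(343,96 \right)} - 3783278 = \left(\left(-4198\right) 96 + 790 \cdot 343\right) - 3783278 = \left(-403008 + 270970\right) - 3783278 = -132038 - 3783278 = -3915316$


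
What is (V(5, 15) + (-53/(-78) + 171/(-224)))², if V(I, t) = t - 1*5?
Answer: 7504237129/76317696 ≈ 98.329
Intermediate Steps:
V(I, t) = -5 + t (V(I, t) = t - 5 = -5 + t)
(V(5, 15) + (-53/(-78) + 171/(-224)))² = ((-5 + 15) + (-53/(-78) + 171/(-224)))² = (10 + (-53*(-1/78) + 171*(-1/224)))² = (10 + (53/78 - 171/224))² = (10 - 733/8736)² = (86627/8736)² = 7504237129/76317696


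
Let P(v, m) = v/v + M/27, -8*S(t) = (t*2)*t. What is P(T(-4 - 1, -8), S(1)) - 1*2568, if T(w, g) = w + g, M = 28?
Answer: -69281/27 ≈ -2566.0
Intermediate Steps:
S(t) = -t²/4 (S(t) = -t*2*t/8 = -2*t*t/8 = -t²/4)
T(w, g) = g + w
P(v, m) = 55/27 (P(v, m) = v/v + 28/27 = 1 + 28*(1/27) = 1 + 28/27 = 55/27)
P(T(-4 - 1, -8), S(1)) - 1*2568 = 55/27 - 1*2568 = 55/27 - 2568 = -69281/27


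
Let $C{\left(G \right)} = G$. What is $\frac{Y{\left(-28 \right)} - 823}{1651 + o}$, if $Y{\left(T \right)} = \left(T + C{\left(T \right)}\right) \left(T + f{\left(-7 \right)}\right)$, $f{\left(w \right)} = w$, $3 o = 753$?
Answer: $\frac{379}{634} \approx 0.59779$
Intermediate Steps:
$o = 251$ ($o = \frac{1}{3} \cdot 753 = 251$)
$Y{\left(T \right)} = 2 T \left(-7 + T\right)$ ($Y{\left(T \right)} = \left(T + T\right) \left(T - 7\right) = 2 T \left(-7 + T\right)$)
$\frac{Y{\left(-28 \right)} - 823}{1651 + o} = \frac{2 \left(-28\right) \left(-7 - 28\right) - 823}{1651 + 251} = \frac{2 \left(-28\right) \left(-35\right) - 823}{1902} = \left(1960 - 823\right) \frac{1}{1902} = 1137 \cdot \frac{1}{1902} = \frac{379}{634}$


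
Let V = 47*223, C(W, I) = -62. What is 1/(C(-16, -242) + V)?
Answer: 1/10419 ≈ 9.5978e-5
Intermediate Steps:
V = 10481
1/(C(-16, -242) + V) = 1/(-62 + 10481) = 1/10419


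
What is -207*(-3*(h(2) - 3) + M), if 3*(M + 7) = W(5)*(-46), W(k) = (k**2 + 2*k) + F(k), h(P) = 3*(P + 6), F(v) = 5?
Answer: 141450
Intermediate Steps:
h(P) = 18 + 3*P (h(P) = 3*(6 + P) = 18 + 3*P)
W(k) = 5 + k**2 + 2*k (W(k) = (k**2 + 2*k) + 5 = 5 + k**2 + 2*k)
M = -1861/3 (M = -7 + ((5 + 5**2 + 2*5)*(-46))/3 = -7 + ((5 + 25 + 10)*(-46))/3 = -7 + (40*(-46))/3 = -7 + (1/3)*(-1840) = -7 - 1840/3 = -1861/3 ≈ -620.33)
-207*(-3*(h(2) - 3) + M) = -207*(-3*((18 + 3*2) - 3) - 1861/3) = -207*(-3*((18 + 6) - 3) - 1861/3) = -207*(-3*(24 - 3) - 1861/3) = -207*(-3*21 - 1861/3) = -207*(-63 - 1861/3) = -207*(-2050/3) = 141450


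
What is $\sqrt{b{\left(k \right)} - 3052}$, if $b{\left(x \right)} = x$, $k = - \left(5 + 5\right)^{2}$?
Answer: $4 i \sqrt{197} \approx 56.143 i$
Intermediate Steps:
$k = -100$ ($k = - 10^{2} = \left(-1\right) 100 = -100$)
$\sqrt{b{\left(k \right)} - 3052} = \sqrt{-100 - 3052} = \sqrt{-3152} = 4 i \sqrt{197}$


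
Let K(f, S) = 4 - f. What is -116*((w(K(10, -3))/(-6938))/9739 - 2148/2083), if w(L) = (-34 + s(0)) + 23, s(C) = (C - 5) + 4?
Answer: 8418037520520/70373303053 ≈ 119.62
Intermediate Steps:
s(C) = -1 + C (s(C) = (-5 + C) + 4 = -1 + C)
w(L) = -12 (w(L) = (-34 + (-1 + 0)) + 23 = (-34 - 1) + 23 = -35 + 23 = -12)
-116*((w(K(10, -3))/(-6938))/9739 - 2148/2083) = -116*(-12/(-6938)/9739 - 2148/2083) = -116*(-12*(-1/6938)*(1/9739) - 2148*1/2083) = -116*((6/3469)*(1/9739) - 2148/2083) = -116*(6/33784591 - 2148/2083) = -116*(-72569288970/70373303053) = 8418037520520/70373303053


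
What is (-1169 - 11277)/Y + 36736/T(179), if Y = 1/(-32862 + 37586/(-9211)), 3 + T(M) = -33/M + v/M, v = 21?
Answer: 33908945691208/82899 ≈ 4.0904e+8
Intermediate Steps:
T(M) = -3 - 12/M (T(M) = -3 + (-33/M + 21/M) = -3 - 12/M)
Y = -9211/302729468 (Y = 1/(-32862 + 37586*(-1/9211)) = 1/(-32862 - 37586/9211) = 1/(-302729468/9211) = -9211/302729468 ≈ -3.0427e-5)
(-1169 - 11277)/Y + 36736/T(179) = (-1169 - 11277)/(-9211/302729468) + 36736/(-3 - 12/179) = -12446*(-302729468/9211) + 36736/(-3 - 12*1/179) = 3767770958728/9211 + 36736/(-3 - 12/179) = 3767770958728/9211 + 36736/(-549/179) = 3767770958728/9211 + 36736*(-179/549) = 3767770958728/9211 - 6575744/549 = 33908945691208/82899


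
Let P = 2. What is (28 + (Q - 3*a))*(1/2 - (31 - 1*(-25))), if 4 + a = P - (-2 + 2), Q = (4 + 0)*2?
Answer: -2331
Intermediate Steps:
Q = 8 (Q = 4*2 = 8)
a = -2 (a = -4 + (2 - (-2 + 2)) = -4 + (2 - 1*0) = -4 + (2 + 0) = -4 + 2 = -2)
(28 + (Q - 3*a))*(1/2 - (31 - 1*(-25))) = (28 + (8 - 3*(-2)))*(1/2 - (31 - 1*(-25))) = (28 + (8 + 6))*(½ - (31 + 25)) = (28 + 14)*(½ - 1*56) = 42*(½ - 56) = 42*(-111/2) = -2331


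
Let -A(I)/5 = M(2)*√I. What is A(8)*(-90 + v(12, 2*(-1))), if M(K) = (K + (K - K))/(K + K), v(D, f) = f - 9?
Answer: 505*√2 ≈ 714.18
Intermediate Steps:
v(D, f) = -9 + f
M(K) = ½ (M(K) = (K + 0)/((2*K)) = K*(1/(2*K)) = ½)
A(I) = -5*√I/2
A(8)*(-90 + v(12, 2*(-1))) = (-5*√2)*(-90 + (-9 + 2*(-1))) = (-5*√2)*(-90 + (-9 - 2)) = (-5*√2)*(-90 - 11) = -5*√2*(-101) = 505*√2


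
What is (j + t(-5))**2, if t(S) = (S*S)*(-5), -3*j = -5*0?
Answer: 15625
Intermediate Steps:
j = 0 (j = -(-5)*0/3 = -1/3*0 = 0)
t(S) = -5*S**2 (t(S) = S**2*(-5) = -5*S**2)
(j + t(-5))**2 = (0 - 5*(-5)**2)**2 = (0 - 5*25)**2 = (0 - 125)**2 = (-125)**2 = 15625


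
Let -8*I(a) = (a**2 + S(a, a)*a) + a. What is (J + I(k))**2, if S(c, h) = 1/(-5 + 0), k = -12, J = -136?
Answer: 583696/25 ≈ 23348.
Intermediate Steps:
S(c, h) = -1/5 (S(c, h) = 1/(-5) = -1/5)
I(a) = -a**2/8 - a/10 (I(a) = -((a**2 - a/5) + a)/8 = -(a**2 + 4*a/5)/8 = -a**2/8 - a/10)
(J + I(k))**2 = (-136 - 1/40*(-12)*(4 + 5*(-12)))**2 = (-136 - 1/40*(-12)*(4 - 60))**2 = (-136 - 1/40*(-12)*(-56))**2 = (-136 - 84/5)**2 = (-764/5)**2 = 583696/25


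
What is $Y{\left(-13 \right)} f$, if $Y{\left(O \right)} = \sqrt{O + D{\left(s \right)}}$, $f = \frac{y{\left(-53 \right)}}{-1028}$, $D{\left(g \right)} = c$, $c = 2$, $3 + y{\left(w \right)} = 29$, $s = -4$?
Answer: $- \frac{13 i \sqrt{11}}{514} \approx - 0.083884 i$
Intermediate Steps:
$y{\left(w \right)} = 26$ ($y{\left(w \right)} = -3 + 29 = 26$)
$D{\left(g \right)} = 2$
$f = - \frac{13}{514}$ ($f = \frac{26}{-1028} = 26 \left(- \frac{1}{1028}\right) = - \frac{13}{514} \approx -0.025292$)
$Y{\left(O \right)} = \sqrt{2 + O}$ ($Y{\left(O \right)} = \sqrt{O + 2} = \sqrt{2 + O}$)
$Y{\left(-13 \right)} f = \sqrt{2 - 13} \left(- \frac{13}{514}\right) = \sqrt{-11} \left(- \frac{13}{514}\right) = i \sqrt{11} \left(- \frac{13}{514}\right) = - \frac{13 i \sqrt{11}}{514}$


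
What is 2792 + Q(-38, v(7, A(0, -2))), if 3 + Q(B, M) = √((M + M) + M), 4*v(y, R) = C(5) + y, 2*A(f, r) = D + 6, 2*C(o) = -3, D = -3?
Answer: 2789 + √66/4 ≈ 2791.0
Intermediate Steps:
C(o) = -3/2 (C(o) = (½)*(-3) = -3/2)
A(f, r) = 3/2 (A(f, r) = (-3 + 6)/2 = (½)*3 = 3/2)
v(y, R) = -3/8 + y/4 (v(y, R) = (-3/2 + y)/4 = -3/8 + y/4)
Q(B, M) = -3 + √3*√M (Q(B, M) = -3 + √((M + M) + M) = -3 + √(2*M + M) = -3 + √(3*M) = -3 + √3*√M)
2792 + Q(-38, v(7, A(0, -2))) = 2792 + (-3 + √3*√(-3/8 + (¼)*7)) = 2792 + (-3 + √3*√(-3/8 + 7/4)) = 2792 + (-3 + √3*√(11/8)) = 2792 + (-3 + √3*(√22/4)) = 2792 + (-3 + √66/4) = 2789 + √66/4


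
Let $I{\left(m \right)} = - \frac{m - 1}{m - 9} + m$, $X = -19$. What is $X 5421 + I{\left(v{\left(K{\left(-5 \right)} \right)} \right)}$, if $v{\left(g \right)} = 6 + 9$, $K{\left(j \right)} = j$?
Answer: $- \frac{308959}{3} \approx -1.0299 \cdot 10^{5}$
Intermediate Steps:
$v{\left(g \right)} = 15$
$I{\left(m \right)} = m - \frac{-1 + m}{-9 + m}$ ($I{\left(m \right)} = - \frac{-1 + m}{-9 + m} + m = m - \frac{-1 + m}{-9 + m}$)
$X 5421 + I{\left(v{\left(K{\left(-5 \right)} \right)} \right)} = \left(-19\right) 5421 + \frac{1 + 15^{2} - 150}{-9 + 15} = -102999 + \frac{1 + 225 - 150}{6} = -102999 + \frac{1}{6} \cdot 76 = -102999 + \frac{38}{3} = - \frac{308959}{3}$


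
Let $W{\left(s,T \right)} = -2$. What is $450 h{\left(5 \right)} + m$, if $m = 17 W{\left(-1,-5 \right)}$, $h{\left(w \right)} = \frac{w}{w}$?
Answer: $416$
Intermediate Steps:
$h{\left(w \right)} = 1$
$m = -34$ ($m = 17 \left(-2\right) = -34$)
$450 h{\left(5 \right)} + m = 450 \cdot 1 - 34 = 450 - 34 = 416$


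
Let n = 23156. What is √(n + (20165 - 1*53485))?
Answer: 22*I*√21 ≈ 100.82*I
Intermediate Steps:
√(n + (20165 - 1*53485)) = √(23156 + (20165 - 1*53485)) = √(23156 + (20165 - 53485)) = √(23156 - 33320) = √(-10164) = 22*I*√21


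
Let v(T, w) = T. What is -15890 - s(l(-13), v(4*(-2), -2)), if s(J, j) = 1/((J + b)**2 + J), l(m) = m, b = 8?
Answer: -190681/12 ≈ -15890.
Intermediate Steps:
s(J, j) = 1/(J + (8 + J)**2) (s(J, j) = 1/((J + 8)**2 + J) = 1/((8 + J)**2 + J) = 1/(J + (8 + J)**2))
-15890 - s(l(-13), v(4*(-2), -2)) = -15890 - 1/(-13 + (8 - 13)**2) = -15890 - 1/(-13 + (-5)**2) = -15890 - 1/(-13 + 25) = -15890 - 1/12 = -190681/12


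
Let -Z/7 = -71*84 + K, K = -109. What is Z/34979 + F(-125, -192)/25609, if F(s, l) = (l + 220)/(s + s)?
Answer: 19440362167/15996021625 ≈ 1.2153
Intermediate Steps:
F(s, l) = (220 + l)/(2*s) (F(s, l) = (220 + l)/((2*s)) = (220 + l)*(1/(2*s)) = (220 + l)/(2*s))
Z = 42511 (Z = -7*(-71*84 - 109) = -7*(-5964 - 109) = -7*(-6073) = 42511)
Z/34979 + F(-125, -192)/25609 = 42511/34979 + ((1/2)*(220 - 192)/(-125))/25609 = 42511*(1/34979) + ((1/2)*(-1/125)*28)*(1/25609) = 6073/4997 - 14/125*1/25609 = 6073/4997 - 14/3201125 = 19440362167/15996021625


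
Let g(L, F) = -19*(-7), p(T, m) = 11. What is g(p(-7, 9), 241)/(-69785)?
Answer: -133/69785 ≈ -0.0019059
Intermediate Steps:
g(L, F) = 133
g(p(-7, 9), 241)/(-69785) = 133/(-69785) = 133*(-1/69785) = -133/69785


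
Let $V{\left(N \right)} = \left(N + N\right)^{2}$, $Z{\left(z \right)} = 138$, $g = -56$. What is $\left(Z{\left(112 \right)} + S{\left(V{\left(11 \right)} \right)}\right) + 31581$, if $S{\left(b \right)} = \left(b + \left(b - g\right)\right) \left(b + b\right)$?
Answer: $1022951$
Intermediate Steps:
$V{\left(N \right)} = 4 N^{2}$ ($V{\left(N \right)} = \left(2 N\right)^{2} = 4 N^{2}$)
$S{\left(b \right)} = 2 b \left(56 + 2 b\right)$ ($S{\left(b \right)} = \left(b + \left(b - -56\right)\right) \left(b + b\right) = \left(b + \left(b + 56\right)\right) 2 b = \left(b + \left(56 + b\right)\right) 2 b = \left(56 + 2 b\right) 2 b = 2 b \left(56 + 2 b\right)$)
$\left(Z{\left(112 \right)} + S{\left(V{\left(11 \right)} \right)}\right) + 31581 = \left(138 + 4 \cdot 4 \cdot 11^{2} \left(28 + 4 \cdot 11^{2}\right)\right) + 31581 = \left(138 + 4 \cdot 4 \cdot 121 \left(28 + 4 \cdot 121\right)\right) + 31581 = \left(138 + 4 \cdot 484 \left(28 + 484\right)\right) + 31581 = \left(138 + 4 \cdot 484 \cdot 512\right) + 31581 = \left(138 + 991232\right) + 31581 = 991370 + 31581 = 1022951$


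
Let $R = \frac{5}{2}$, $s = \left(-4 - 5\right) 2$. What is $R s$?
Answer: $-45$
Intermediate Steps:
$s = -18$ ($s = \left(-9\right) 2 = -18$)
$R = \frac{5}{2}$ ($R = 5 \cdot \frac{1}{2} = \frac{5}{2} \approx 2.5$)
$R s = \frac{5}{2} \left(-18\right) = -45$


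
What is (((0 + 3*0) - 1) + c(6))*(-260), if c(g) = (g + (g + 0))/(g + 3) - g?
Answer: 4420/3 ≈ 1473.3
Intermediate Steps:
c(g) = -g + 2*g/(3 + g) (c(g) = (g + g)/(3 + g) - g = (2*g)/(3 + g) - g = 2*g/(3 + g) - g = -g + 2*g/(3 + g))
(((0 + 3*0) - 1) + c(6))*(-260) = (((0 + 3*0) - 1) - 1*6*(1 + 6)/(3 + 6))*(-260) = (((0 + 0) - 1) - 1*6*7/9)*(-260) = ((0 - 1) - 1*6*1/9*7)*(-260) = (-1 - 14/3)*(-260) = -17/3*(-260) = 4420/3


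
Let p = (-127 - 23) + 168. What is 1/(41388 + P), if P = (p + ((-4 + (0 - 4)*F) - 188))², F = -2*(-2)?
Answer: 1/77488 ≈ 1.2905e-5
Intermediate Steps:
F = 4
p = 18 (p = -150 + 168 = 18)
P = 36100 (P = (18 + ((-4 + (0 - 4)*4) - 188))² = (18 + ((-4 - 4*4) - 188))² = (18 + ((-4 - 16) - 188))² = (18 + (-20 - 188))² = (18 - 208)² = (-190)² = 36100)
1/(41388 + P) = 1/(41388 + 36100) = 1/77488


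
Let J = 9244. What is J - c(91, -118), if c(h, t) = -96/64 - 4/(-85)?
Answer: 1571727/170 ≈ 9245.5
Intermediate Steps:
c(h, t) = -247/170 (c(h, t) = -96*1/64 - 4*(-1/85) = -3/2 + 4/85 = -247/170)
J - c(91, -118) = 9244 - 1*(-247/170) = 9244 + 247/170 = 1571727/170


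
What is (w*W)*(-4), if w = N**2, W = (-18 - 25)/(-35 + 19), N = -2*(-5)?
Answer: -1075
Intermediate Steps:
N = 10
W = 43/16 (W = -43/(-16) = -43*(-1/16) = 43/16 ≈ 2.6875)
w = 100 (w = 10**2 = 100)
(w*W)*(-4) = (100*(43/16))*(-4) = (1075/4)*(-4) = -1075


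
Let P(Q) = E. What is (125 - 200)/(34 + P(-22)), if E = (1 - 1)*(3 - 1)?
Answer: -75/34 ≈ -2.2059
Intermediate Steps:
E = 0 (E = 0*2 = 0)
P(Q) = 0
(125 - 200)/(34 + P(-22)) = (125 - 200)/(34 + 0) = -75/34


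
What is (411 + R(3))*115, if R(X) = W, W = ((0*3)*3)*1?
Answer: 47265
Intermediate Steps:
W = 0 (W = (0*3)*1 = 0*1 = 0)
R(X) = 0
(411 + R(3))*115 = (411 + 0)*115 = 411*115 = 47265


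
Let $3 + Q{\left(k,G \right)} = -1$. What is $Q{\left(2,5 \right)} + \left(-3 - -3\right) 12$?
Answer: $-4$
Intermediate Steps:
$Q{\left(k,G \right)} = -4$ ($Q{\left(k,G \right)} = -3 - 1 = -4$)
$Q{\left(2,5 \right)} + \left(-3 - -3\right) 12 = -4 + \left(-3 - -3\right) 12 = -4 + \left(-3 + 3\right) 12 = -4 + 0 \cdot 12 = -4 + 0 = -4$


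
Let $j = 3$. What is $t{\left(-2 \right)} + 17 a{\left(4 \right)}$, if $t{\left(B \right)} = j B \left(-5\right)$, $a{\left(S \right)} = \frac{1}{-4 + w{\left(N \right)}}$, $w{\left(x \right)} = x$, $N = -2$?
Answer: $\frac{163}{6} \approx 27.167$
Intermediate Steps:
$a{\left(S \right)} = - \frac{1}{6}$ ($a{\left(S \right)} = \frac{1}{-4 - 2} = \frac{1}{-6} = - \frac{1}{6}$)
$t{\left(B \right)} = - 15 B$ ($t{\left(B \right)} = 3 B \left(-5\right) = - 15 B$)
$t{\left(-2 \right)} + 17 a{\left(4 \right)} = \left(-15\right) \left(-2\right) + 17 \left(- \frac{1}{6}\right) = 30 - \frac{17}{6} = \frac{163}{6}$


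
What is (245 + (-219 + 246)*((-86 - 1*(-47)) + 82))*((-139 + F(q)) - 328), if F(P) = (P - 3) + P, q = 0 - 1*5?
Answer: -674880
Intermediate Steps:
q = -5 (q = 0 - 5 = -5)
F(P) = -3 + 2*P (F(P) = (-3 + P) + P = -3 + 2*P)
(245 + (-219 + 246)*((-86 - 1*(-47)) + 82))*((-139 + F(q)) - 328) = (245 + (-219 + 246)*((-86 - 1*(-47)) + 82))*((-139 + (-3 + 2*(-5))) - 328) = (245 + 27*((-86 + 47) + 82))*((-139 + (-3 - 10)) - 328) = (245 + 27*(-39 + 82))*((-139 - 13) - 328) = (245 + 27*43)*(-152 - 328) = (245 + 1161)*(-480) = 1406*(-480) = -674880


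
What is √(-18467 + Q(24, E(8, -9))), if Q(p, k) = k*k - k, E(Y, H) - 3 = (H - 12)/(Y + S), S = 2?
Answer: I*√1846709/10 ≈ 135.89*I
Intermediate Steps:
E(Y, H) = 3 + (-12 + H)/(2 + Y) (E(Y, H) = 3 + (H - 12)/(Y + 2) = 3 + (-12 + H)/(2 + Y))
Q(p, k) = k² - k
√(-18467 + Q(24, E(8, -9))) = √(-18467 + ((-6 - 9 + 3*8)/(2 + 8))*(-1 + (-6 - 9 + 3*8)/(2 + 8))) = √(-18467 + ((-6 - 9 + 24)/10)*(-1 + (-6 - 9 + 24)/10)) = √(-18467 + ((⅒)*9)*(-1 + (⅒)*9)) = √(-18467 + 9*(-1 + 9/10)/10) = √(-18467 + (9/10)*(-⅒)) = √(-18467 - 9/100) = √(-1846709/100) = I*√1846709/10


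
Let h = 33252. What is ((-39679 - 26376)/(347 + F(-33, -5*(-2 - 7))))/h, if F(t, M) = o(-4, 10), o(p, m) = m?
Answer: -66055/11870964 ≈ -0.0055644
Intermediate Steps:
F(t, M) = 10
((-39679 - 26376)/(347 + F(-33, -5*(-2 - 7))))/h = ((-39679 - 26376)/(347 + 10))/33252 = -66055/357*(1/33252) = -66055*1/357*(1/33252) = -66055/357*1/33252 = -66055/11870964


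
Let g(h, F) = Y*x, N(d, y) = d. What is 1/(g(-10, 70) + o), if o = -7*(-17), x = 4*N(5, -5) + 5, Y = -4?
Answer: 1/19 ≈ 0.052632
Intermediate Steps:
x = 25 (x = 4*5 + 5 = 20 + 5 = 25)
g(h, F) = -100 (g(h, F) = -4*25 = -100)
o = 119
1/(g(-10, 70) + o) = 1/(-100 + 119) = 1/19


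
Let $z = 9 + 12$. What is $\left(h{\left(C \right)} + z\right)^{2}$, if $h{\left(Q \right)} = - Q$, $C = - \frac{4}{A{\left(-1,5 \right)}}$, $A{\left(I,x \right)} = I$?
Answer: $289$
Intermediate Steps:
$C = 4$ ($C = - \frac{4}{-1} = \left(-4\right) \left(-1\right) = 4$)
$z = 21$
$\left(h{\left(C \right)} + z\right)^{2} = \left(\left(-1\right) 4 + 21\right)^{2} = \left(-4 + 21\right)^{2} = 17^{2} = 289$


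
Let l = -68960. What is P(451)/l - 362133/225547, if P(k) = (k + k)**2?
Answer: -52119658267/3888430280 ≈ -13.404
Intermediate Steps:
P(k) = 4*k**2 (P(k) = (2*k)**2 = 4*k**2)
P(451)/l - 362133/225547 = (4*451**2)/(-68960) - 362133/225547 = (4*203401)*(-1/68960) - 362133*1/225547 = 813604*(-1/68960) - 362133/225547 = -203401/17240 - 362133/225547 = -52119658267/3888430280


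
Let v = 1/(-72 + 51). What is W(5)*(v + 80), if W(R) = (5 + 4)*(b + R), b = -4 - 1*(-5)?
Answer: 30222/7 ≈ 4317.4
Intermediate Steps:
b = 1 (b = -4 + 5 = 1)
v = -1/21 (v = 1/(-21) = -1/21 ≈ -0.047619)
W(R) = 9 + 9*R (W(R) = (5 + 4)*(1 + R) = 9*(1 + R) = 9 + 9*R)
W(5)*(v + 80) = (9 + 9*5)*(-1/21 + 80) = (9 + 45)*(1679/21) = 54*(1679/21) = 30222/7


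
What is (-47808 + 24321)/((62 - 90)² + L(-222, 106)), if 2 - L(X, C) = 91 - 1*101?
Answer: -23487/796 ≈ -29.506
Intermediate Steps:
L(X, C) = 12 (L(X, C) = 2 - (91 - 1*101) = 2 - (91 - 101) = 2 - 1*(-10) = 2 + 10 = 12)
(-47808 + 24321)/((62 - 90)² + L(-222, 106)) = (-47808 + 24321)/((62 - 90)² + 12) = -23487/((-28)² + 12) = -23487/(784 + 12) = -23487/796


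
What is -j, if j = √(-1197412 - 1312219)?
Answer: -I*√2509631 ≈ -1584.2*I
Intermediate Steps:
j = I*√2509631 (j = √(-2509631) = I*√2509631 ≈ 1584.2*I)
-j = -I*√2509631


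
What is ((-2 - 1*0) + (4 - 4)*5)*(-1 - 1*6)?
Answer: 14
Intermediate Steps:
((-2 - 1*0) + (4 - 4)*5)*(-1 - 1*6) = ((-2 + 0) + 0*5)*(-1 - 6) = (-2 + 0)*(-7) = -2*(-7) = 14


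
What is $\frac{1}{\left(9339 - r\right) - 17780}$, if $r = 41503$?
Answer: $- \frac{1}{49944} \approx -2.0022 \cdot 10^{-5}$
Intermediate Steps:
$\frac{1}{\left(9339 - r\right) - 17780} = \frac{1}{\left(9339 - 41503\right) - 17780} = \frac{1}{-32164 - 17780} = \frac{1}{-49944} = - \frac{1}{49944}$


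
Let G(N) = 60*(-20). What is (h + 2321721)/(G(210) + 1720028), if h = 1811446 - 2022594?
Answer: 2110573/1718828 ≈ 1.2279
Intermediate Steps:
h = -211148
G(N) = -1200
(h + 2321721)/(G(210) + 1720028) = (-211148 + 2321721)/(-1200 + 1720028) = 2110573/1718828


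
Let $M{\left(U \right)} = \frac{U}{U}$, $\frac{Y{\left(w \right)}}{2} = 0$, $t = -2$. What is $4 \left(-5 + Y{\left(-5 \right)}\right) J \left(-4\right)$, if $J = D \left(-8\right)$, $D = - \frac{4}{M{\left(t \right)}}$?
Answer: $2560$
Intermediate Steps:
$Y{\left(w \right)} = 0$ ($Y{\left(w \right)} = 2 \cdot 0 = 0$)
$M{\left(U \right)} = 1$
$D = -4$ ($D = - \frac{4}{1} = \left(-4\right) 1 = -4$)
$J = 32$ ($J = \left(-4\right) \left(-8\right) = 32$)
$4 \left(-5 + Y{\left(-5 \right)}\right) J \left(-4\right) = 4 \left(-5 + 0\right) 32 \left(-4\right) = 4 \left(-5\right) 32 \left(-4\right) = \left(-20\right) 32 \left(-4\right) = \left(-640\right) \left(-4\right) = 2560$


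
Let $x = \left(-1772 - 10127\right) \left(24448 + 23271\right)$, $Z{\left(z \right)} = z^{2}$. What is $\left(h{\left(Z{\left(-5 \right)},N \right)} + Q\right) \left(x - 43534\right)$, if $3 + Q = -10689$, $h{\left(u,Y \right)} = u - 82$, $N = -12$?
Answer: $6103840234335$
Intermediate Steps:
$h{\left(u,Y \right)} = -82 + u$ ($h{\left(u,Y \right)} = u - 82 = -82 + u$)
$Q = -10692$ ($Q = -3 - 10689 = -10692$)
$x = -567808381$ ($x = \left(-11899\right) 47719 = -567808381$)
$\left(h{\left(Z{\left(-5 \right)},N \right)} + Q\right) \left(x - 43534\right) = \left(\left(-82 + \left(-5\right)^{2}\right) - 10692\right) \left(-567808381 - 43534\right) = \left(\left(-82 + 25\right) - 10692\right) \left(-567851915\right) = \left(-57 - 10692\right) \left(-567851915\right) = \left(-10749\right) \left(-567851915\right) = 6103840234335$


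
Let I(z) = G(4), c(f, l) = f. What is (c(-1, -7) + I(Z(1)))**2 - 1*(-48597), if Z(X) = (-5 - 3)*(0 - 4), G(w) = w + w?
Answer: 48646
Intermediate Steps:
G(w) = 2*w
Z(X) = 32 (Z(X) = -8*(-4) = 32)
I(z) = 8 (I(z) = 2*4 = 8)
(c(-1, -7) + I(Z(1)))**2 - 1*(-48597) = (-1 + 8)**2 - 1*(-48597) = 7**2 + 48597 = 49 + 48597 = 48646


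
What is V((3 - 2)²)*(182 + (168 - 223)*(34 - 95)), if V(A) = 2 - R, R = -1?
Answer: 10611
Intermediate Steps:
V(A) = 3 (V(A) = 2 - 1*(-1) = 2 + 1 = 3)
V((3 - 2)²)*(182 + (168 - 223)*(34 - 95)) = 3*(182 + (168 - 223)*(34 - 95)) = 3*(182 - 55*(-61)) = 3*(182 + 3355) = 3*3537 = 10611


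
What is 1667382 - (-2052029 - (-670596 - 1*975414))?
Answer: 2073401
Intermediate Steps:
1667382 - (-2052029 - (-670596 - 1*975414)) = 1667382 - (-2052029 - (-670596 - 975414)) = 1667382 - (-2052029 - 1*(-1646010)) = 1667382 - (-2052029 + 1646010) = 1667382 - 1*(-406019) = 1667382 + 406019 = 2073401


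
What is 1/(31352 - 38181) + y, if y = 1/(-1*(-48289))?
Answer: -41460/329765581 ≈ -0.00012573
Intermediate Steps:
y = 1/48289 ≈ 2.0709e-5
1/(31352 - 38181) + y = 1/(31352 - 38181) + 1/48289 = 1/(-6829) + 1/48289 = -1/6829 + 1/48289 = -41460/329765581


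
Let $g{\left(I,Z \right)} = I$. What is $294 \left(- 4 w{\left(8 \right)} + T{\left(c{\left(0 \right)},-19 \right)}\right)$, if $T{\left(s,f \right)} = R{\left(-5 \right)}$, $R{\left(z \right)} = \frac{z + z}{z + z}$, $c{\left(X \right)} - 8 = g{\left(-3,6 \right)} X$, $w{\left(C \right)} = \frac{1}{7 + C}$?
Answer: $\frac{1078}{5} \approx 215.6$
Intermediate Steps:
$c{\left(X \right)} = 8 - 3 X$
$R{\left(z \right)} = 1$ ($R{\left(z \right)} = \frac{2 z}{2 z} = 2 z \frac{1}{2 z} = 1$)
$T{\left(s,f \right)} = 1$
$294 \left(- 4 w{\left(8 \right)} + T{\left(c{\left(0 \right)},-19 \right)}\right) = 294 \left(- \frac{4}{7 + 8} + 1\right) = 294 \left(- \frac{4}{15} + 1\right) = 294 \cdot \frac{11}{15} = \frac{1078}{5}$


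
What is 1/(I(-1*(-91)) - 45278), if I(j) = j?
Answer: -1/45187 ≈ -2.2130e-5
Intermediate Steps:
1/(I(-1*(-91)) - 45278) = 1/(-1*(-91) - 45278) = 1/(91 - 45278) = 1/(-45187) = -1/45187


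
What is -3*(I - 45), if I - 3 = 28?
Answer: 42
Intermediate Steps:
I = 31 (I = 3 + 28 = 31)
-3*(I - 45) = -3*(31 - 45) = -3*(-14) = 42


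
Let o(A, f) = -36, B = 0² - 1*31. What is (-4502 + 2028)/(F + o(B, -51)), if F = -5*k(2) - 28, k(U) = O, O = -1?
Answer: 2474/59 ≈ 41.932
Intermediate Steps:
B = -31 (B = 0 - 31 = -31)
k(U) = -1
F = -23 (F = -5*(-1) - 28 = 5 - 28 = -23)
(-4502 + 2028)/(F + o(B, -51)) = (-4502 + 2028)/(-23 - 36) = -2474/(-59) = -2474*(-1/59) = 2474/59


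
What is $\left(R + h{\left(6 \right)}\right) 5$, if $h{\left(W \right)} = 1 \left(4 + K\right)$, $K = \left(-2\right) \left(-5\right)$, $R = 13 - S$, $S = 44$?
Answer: $-85$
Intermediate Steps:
$R = -31$ ($R = 13 - 44 = -31$)
$K = 10$
$h{\left(W \right)} = 14$ ($h{\left(W \right)} = 1 \left(4 + 10\right) = 1 \cdot 14 = 14$)
$\left(R + h{\left(6 \right)}\right) 5 = \left(-31 + 14\right) 5 = \left(-17\right) 5 = -85$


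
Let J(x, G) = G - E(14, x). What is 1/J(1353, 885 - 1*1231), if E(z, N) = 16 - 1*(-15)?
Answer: -1/377 ≈ -0.0026525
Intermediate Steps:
E(z, N) = 31 (E(z, N) = 16 + 15 = 31)
J(x, G) = -31 + G (J(x, G) = G - 1*31 = G - 31 = -31 + G)
1/J(1353, 885 - 1*1231) = 1/(-31 + (885 - 1*1231)) = 1/(-31 + (885 - 1231)) = 1/(-31 - 346) = 1/(-377) = -1/377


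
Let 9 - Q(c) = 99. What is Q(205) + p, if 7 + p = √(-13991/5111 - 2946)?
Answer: -97 + I*√77027865667/5111 ≈ -97.0 + 54.302*I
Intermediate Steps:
Q(c) = -90 (Q(c) = 9 - 1*99 = 9 - 99 = -90)
p = -7 + I*√77027865667/5111 (p = -7 + √(-13991/5111 - 2946) = -7 + √(-15070997/5111) = -7 + I*√77027865667/5111 ≈ -7.0 + 54.302*I)
Q(205) + p = -90 + (-7 + I*√77027865667/5111) = -97 + I*√77027865667/5111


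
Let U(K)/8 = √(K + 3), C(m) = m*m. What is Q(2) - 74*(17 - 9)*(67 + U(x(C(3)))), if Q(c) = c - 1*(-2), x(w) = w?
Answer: -39660 - 9472*√3 ≈ -56066.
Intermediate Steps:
C(m) = m²
U(K) = 8*√(3 + K) (U(K) = 8*√(K + 3) = 8*√(3 + K))
Q(c) = 2 + c (Q(c) = c + 2 = 2 + c)
Q(2) - 74*(17 - 9)*(67 + U(x(C(3)))) = (2 + 2) - 74*(17 - 9)*(67 + 8*√(3 + 3²)) = 4 - 592*(67 + 8*√(3 + 9)) = 4 - 592*(67 + 8*√12) = 4 - 592*(67 + 8*(2*√3)) = 4 - 592*(67 + 16*√3) = 4 - 74*(536 + 128*√3) = 4 + (-39664 - 9472*√3) = -39660 - 9472*√3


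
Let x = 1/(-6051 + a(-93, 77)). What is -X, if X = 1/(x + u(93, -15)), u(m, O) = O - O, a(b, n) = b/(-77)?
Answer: 465834/77 ≈ 6049.8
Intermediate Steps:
a(b, n) = -b/77 (a(b, n) = b*(-1/77) = -b/77)
x = -77/465834 (x = 1/(-6051 - 1/77*(-93)) = 1/(-6051 + 93/77) = 1/(-465834/77) = -77/465834 ≈ -0.00016529)
u(m, O) = 0
X = -465834/77 (X = 1/(-77/465834 + 0) = 1/(-77/465834) = -465834/77 ≈ -6049.8)
-X = -1*(-465834/77) = 465834/77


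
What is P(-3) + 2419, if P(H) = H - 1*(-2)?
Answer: 2418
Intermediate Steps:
P(H) = 2 + H (P(H) = H + 2 = 2 + H)
P(-3) + 2419 = (2 - 3) + 2419 = -1 + 2419 = 2418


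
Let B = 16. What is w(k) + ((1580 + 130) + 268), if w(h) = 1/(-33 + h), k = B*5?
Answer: 92967/47 ≈ 1978.0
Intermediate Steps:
k = 80 (k = 16*5 = 80)
w(k) + ((1580 + 130) + 268) = 1/(-33 + 80) + ((1580 + 130) + 268) = 1/47 + (1710 + 268) = 1/47 + 1978 = 92967/47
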